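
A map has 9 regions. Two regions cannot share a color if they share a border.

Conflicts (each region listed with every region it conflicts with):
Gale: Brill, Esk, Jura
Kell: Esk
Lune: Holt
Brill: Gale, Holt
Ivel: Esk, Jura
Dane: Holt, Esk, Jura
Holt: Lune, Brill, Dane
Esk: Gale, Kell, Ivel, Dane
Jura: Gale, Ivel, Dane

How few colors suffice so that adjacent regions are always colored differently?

The cycle Jura-Dane-Holt-Brill-Gale-Jura has odd length 5, so it cannot be 2-colored; at least 3 colors are needed.
3 colors suffice: Gale=2, Kell=2, Lune=2, Brill=3, Ivel=2, Dane=2, Holt=1, Esk=1, Jura=1. Each listed conflict is separated.

3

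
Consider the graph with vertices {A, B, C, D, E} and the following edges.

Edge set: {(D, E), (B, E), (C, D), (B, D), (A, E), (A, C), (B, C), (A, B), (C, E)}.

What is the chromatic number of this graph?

B, C, D, E form a clique, so at least 4 colors are needed.
4 colors suffice: color 1 → {E}; color 2 → {B}; color 3 → {C}; color 4 → {A, D}. No two adjacent vertices share a color.

4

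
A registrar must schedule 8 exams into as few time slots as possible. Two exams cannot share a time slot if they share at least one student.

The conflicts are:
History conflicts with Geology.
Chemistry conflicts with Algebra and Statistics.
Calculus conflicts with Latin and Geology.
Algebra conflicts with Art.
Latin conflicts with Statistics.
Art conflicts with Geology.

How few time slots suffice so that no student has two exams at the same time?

3

The cycle Statistics-Latin-Calculus-Geology-Art-Algebra-Chemistry-Statistics has odd length 7, so it cannot be 2-colored; at least 3 time slots are needed.
3 time slots suffice: time slot 1 → {Algebra, Statistics, Geology}; time slot 2 → {History, Chemistry, Calculus, Art}; time slot 3 → {Latin}. Every pair that conflicts lands in different time slots.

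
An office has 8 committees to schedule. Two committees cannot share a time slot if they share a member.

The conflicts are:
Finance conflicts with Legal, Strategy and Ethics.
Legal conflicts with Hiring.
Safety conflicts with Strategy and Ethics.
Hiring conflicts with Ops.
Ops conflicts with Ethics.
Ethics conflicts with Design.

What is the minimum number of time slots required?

3

The cycle Legal-Finance-Ethics-Ops-Hiring-Legal has odd length 5, so it cannot be 2-colored; at least 3 time slots are needed.
3 time slots suffice: time slot 1 → {Hiring, Strategy, Ethics}; time slot 2 → {Finance, Safety, Ops, Design}; time slot 3 → {Legal}. No two conflicting committees share a time slot.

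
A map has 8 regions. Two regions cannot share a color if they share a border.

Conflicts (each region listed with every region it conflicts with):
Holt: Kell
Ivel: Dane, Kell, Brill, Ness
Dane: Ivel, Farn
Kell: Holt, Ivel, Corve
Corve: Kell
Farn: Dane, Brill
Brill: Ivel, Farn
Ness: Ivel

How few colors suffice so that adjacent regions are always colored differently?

Ivel and Brill conflict, so at least 2 colors are needed.
One proper 2-coloring: Holt=1, Ivel=1, Dane=2, Kell=2, Corve=1, Farn=1, Brill=2, Ness=2. Every pair that conflicts lands in different colors.

2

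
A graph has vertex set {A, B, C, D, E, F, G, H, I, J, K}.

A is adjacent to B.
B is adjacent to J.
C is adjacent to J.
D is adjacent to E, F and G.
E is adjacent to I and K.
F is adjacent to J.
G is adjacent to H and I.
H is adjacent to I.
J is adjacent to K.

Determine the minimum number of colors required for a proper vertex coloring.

G, H, I form a triangle, so at least 3 colors are needed.
3 colors suffice: color 1 → {A, E, G, J}; color 2 → {B, C, D, I, K}; color 3 → {F, H}. No two adjacent vertices share a color.

3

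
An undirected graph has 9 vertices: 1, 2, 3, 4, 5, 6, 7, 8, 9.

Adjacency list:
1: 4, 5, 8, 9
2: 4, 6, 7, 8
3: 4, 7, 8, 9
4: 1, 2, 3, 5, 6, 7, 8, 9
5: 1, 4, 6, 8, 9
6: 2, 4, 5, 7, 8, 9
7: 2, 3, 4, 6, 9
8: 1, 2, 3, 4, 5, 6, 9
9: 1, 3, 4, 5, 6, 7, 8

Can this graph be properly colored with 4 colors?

4, 5, 6, 8, 9 form a clique, so at least 5 colors are needed.
So 4 colors are not enough.

No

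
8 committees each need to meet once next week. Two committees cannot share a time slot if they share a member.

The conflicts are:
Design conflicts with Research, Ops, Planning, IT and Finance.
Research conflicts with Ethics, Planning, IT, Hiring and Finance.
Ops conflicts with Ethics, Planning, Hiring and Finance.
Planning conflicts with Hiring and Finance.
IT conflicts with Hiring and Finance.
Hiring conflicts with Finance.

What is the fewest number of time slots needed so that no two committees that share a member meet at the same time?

Design, Research, Planning, Finance are mutually in conflict, so at least 4 time slots are needed.
4 time slots suffice: time slot 1 → {Research, Ops}; time slot 2 → {Ethics, Finance}; time slot 3 → {Design, Hiring}; time slot 4 → {Planning, IT}. Each listed conflict is separated.

4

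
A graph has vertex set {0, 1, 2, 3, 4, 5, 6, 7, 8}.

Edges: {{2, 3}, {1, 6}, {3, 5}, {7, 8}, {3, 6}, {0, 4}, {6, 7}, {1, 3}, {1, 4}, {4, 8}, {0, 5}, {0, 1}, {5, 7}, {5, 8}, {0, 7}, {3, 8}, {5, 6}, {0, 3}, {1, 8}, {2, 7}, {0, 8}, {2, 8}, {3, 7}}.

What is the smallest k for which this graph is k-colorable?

0, 3, 5, 7, 8 form a clique, so at least 5 colors are needed.
5 colors suffice: color a → {3, 4}; color b → {6, 8}; color c → {1, 7}; color d → {0, 2}; color e → {5}. Every edge joins two different colors.

5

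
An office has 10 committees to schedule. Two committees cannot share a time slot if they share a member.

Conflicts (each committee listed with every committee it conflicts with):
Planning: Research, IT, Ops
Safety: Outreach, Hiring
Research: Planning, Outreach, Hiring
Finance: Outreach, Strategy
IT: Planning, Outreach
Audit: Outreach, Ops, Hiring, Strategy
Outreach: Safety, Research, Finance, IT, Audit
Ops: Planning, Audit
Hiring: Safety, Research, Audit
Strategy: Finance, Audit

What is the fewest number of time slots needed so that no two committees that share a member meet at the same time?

The cycle Audit-Ops-Planning-Research-Outreach-Audit has odd length 5, so it cannot be 2-colored; at least 3 time slots are needed.
Using 3 time slots: Planning=1, Safety=2, Research=2, Finance=2, IT=2, Audit=2, Outreach=1, Ops=3, Hiring=1, Strategy=1. No two conflicting committees share a time slot.

3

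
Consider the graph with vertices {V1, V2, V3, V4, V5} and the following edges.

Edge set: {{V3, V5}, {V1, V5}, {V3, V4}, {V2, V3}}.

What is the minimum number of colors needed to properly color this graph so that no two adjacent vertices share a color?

V2 and V3 are adjacent, so at least 2 colors are needed.
2 colors suffice: color 1 → {V1, V3}; color 2 → {V2, V4, V5}. No two adjacent vertices share a color.

2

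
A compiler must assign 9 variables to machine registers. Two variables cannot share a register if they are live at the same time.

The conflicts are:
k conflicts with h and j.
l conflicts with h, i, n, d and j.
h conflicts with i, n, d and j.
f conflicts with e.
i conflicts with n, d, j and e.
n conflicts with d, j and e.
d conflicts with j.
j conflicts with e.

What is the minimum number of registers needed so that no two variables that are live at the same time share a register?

l, h, i, n, d, j are mutually in conflict, so at least 6 registers are needed.
Using 6 registers: k=2, l=5, h=4, f=1, i=3, n=2, d=6, j=1, e=4. Every pair that conflicts lands in different registers.

6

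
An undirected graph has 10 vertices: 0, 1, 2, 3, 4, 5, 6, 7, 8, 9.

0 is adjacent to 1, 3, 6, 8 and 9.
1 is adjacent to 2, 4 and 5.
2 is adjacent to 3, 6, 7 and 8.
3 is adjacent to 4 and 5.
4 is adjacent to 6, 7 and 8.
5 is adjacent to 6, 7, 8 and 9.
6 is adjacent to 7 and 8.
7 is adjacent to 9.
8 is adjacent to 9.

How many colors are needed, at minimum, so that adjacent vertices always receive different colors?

4, 6, 7 form a triangle, so at least 3 colors are needed.
3 colors suffice: color a → {1, 3, 7, 8}; color b → {0, 2, 4, 5}; color c → {6, 9}. Every edge joins two different colors.

3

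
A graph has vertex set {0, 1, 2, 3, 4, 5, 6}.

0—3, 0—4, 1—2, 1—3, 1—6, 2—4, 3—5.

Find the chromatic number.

3

The cycle 1-3-0-4-2-1 has odd length 5, so it cannot be 2-colored; at least 3 colors are needed.
3 colors suffice: color red → {0, 1, 5}; color blue → {2, 3, 6}; color green → {4}. Each edge has distinct colors on its endpoints.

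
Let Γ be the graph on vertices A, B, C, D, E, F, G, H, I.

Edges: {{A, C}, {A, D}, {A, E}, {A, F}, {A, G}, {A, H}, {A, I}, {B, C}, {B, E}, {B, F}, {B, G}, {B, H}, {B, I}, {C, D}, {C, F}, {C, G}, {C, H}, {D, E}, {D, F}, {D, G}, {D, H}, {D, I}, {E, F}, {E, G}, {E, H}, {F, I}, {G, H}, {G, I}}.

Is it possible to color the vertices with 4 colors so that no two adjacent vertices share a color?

A, D, E, G, H are mutually adjacent (a clique of size 5), so at least 5 colors are needed.
So 4 colors are not enough.

No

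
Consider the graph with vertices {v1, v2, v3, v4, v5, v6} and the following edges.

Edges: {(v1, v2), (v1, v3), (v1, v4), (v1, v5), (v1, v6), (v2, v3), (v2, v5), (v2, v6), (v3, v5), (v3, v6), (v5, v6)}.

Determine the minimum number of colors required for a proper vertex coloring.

v1, v2, v3, v5, v6 are pairwise adjacent (a clique of size 5), so at least 5 colors are needed.
5 colors suffice: color 1 → {v1}; color 2 → {v3, v4}; color 3 → {v5}; color 4 → {v6}; color 5 → {v2}. No two adjacent vertices share a color.

5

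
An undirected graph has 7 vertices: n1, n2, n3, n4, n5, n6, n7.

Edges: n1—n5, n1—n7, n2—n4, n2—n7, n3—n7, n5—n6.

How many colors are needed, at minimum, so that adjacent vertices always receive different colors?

2

n3 and n7 are adjacent, so at least 2 colors are needed.
One proper 2-coloring: n1=blue, n2=blue, n3=blue, n4=red, n5=red, n6=blue, n7=red. Each edge has distinct colors on its endpoints.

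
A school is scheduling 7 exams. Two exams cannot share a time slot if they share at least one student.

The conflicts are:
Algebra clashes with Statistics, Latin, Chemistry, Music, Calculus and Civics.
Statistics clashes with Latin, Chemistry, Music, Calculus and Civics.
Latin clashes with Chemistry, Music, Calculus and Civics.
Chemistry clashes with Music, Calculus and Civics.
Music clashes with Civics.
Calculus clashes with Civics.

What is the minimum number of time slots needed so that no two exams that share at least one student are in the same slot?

6

Algebra, Statistics, Latin, Chemistry, Calculus, Civics are mutually in conflict, so at least 6 time slots are needed.
6 time slots suffice: time slot 1 → {Chemistry}; time slot 2 → {Algebra}; time slot 3 → {Civics}; time slot 4 → {Latin}; time slot 5 → {Statistics}; time slot 6 → {Music, Calculus}. Each listed conflict is separated.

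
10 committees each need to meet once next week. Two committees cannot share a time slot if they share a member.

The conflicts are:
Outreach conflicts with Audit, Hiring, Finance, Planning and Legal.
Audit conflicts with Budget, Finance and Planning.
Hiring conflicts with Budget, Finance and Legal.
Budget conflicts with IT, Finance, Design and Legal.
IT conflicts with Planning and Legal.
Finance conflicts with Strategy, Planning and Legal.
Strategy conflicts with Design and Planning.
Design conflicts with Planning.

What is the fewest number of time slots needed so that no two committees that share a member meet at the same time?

Outreach, Audit, Finance, Planning are mutually in conflict, so at least 4 time slots are needed.
Using 4 time slots: Outreach=2, Audit=4, Hiring=4, Budget=2, IT=1, Finance=1, Strategy=2, Design=1, Planning=3, Legal=3. Each listed conflict is separated.

4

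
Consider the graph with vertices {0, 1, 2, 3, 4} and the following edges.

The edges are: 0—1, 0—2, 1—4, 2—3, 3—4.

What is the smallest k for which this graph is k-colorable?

3

The cycle 4-3-2-0-1-4 has odd length 5, so it cannot be 2-colored; at least 3 colors are needed.
3 colors suffice: color a → {1, 2}; color b → {0, 4}; color c → {3}. No two adjacent vertices share a color.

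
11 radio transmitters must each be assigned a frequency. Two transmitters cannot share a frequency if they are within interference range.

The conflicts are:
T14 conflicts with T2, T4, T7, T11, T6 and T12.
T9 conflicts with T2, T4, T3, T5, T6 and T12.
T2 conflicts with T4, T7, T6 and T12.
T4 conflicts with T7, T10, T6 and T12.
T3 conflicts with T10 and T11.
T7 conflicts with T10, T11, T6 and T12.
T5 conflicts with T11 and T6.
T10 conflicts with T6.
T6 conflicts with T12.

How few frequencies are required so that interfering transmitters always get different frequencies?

6

T14, T2, T4, T7, T6, T12 are mutually in conflict, so at least 6 frequencies are needed.
6 frequencies suffice: frequency 1 → {T11, T6}; frequency 2 → {T4, T3, T5}; frequency 3 → {T9, T7}; frequency 4 → {T2, T10}; frequency 5 → {T12}; frequency 6 → {T14}. No two conflicting transmitters share a frequency.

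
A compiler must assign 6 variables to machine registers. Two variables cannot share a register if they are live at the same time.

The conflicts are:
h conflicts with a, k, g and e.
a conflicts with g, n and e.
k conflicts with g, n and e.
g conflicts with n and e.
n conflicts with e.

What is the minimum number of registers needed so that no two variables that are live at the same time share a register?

4

h, a, g, e are mutually in conflict, so at least 4 registers are needed.
A valid assignment using 4 registers: h=4, a=3, k=3, g=2, n=4, e=1. No two conflicting variables share a register.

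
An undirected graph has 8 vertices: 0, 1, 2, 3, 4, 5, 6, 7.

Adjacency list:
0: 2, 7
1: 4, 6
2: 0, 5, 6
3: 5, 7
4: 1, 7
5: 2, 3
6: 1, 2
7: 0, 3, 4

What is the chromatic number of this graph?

3

The cycle 2-5-3-7-0-2 has odd length 5, so it cannot be 2-colored; at least 3 colors are needed.
3 colors suffice: color a → {1, 2, 7}; color b → {0, 3, 4, 6}; color c → {5}. No two adjacent vertices share a color.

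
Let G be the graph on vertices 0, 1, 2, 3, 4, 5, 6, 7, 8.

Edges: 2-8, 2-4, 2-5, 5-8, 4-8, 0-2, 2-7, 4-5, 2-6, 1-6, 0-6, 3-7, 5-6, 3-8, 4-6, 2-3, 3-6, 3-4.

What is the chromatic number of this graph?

2, 4, 5, 6 form a clique, so at least 4 colors are needed.
4 colors suffice: color red → {1, 2}; color blue → {6, 7, 8}; color green → {0, 4}; color yellow → {3, 5}. No two adjacent vertices share a color.

4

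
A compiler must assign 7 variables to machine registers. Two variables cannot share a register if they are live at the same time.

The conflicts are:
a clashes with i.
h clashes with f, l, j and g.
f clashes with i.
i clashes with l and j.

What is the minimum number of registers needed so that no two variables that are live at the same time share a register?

a and i conflict, so at least 2 registers are needed.
A valid assignment using 2 registers: a=2, h=1, f=2, i=1, l=2, j=2, g=2. Each listed conflict is separated.

2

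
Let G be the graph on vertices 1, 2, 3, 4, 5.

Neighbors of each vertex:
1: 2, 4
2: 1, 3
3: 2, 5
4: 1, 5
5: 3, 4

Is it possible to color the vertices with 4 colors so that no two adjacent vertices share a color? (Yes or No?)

Yes

The chromatic number is 3. The cycle 2-3-5-4-1-2 has odd length 5, so it cannot be 2-colored; at least 3 colors are needed.
3 colors suffice: 1=a, 2=c, 3=b, 4=b, 5=a.
Since 4 ≥ 3, a proper 4-coloring certainly exists.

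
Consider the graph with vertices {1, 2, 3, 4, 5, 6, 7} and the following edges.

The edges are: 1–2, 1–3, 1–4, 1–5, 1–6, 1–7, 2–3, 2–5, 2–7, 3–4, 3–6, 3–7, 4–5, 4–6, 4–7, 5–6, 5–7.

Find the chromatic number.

1, 2, 3, 7 are pairwise adjacent (a clique of size 4), so at least 4 colors are needed.
4 colors suffice: color a → {1}; color b → {3, 5}; color c → {6, 7}; color d → {2, 4}. No two adjacent vertices share a color.

4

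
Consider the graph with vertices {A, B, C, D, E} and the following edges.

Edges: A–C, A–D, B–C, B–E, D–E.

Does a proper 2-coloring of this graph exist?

No

The cycle B-E-D-A-C-B has odd length 5, so it cannot be 2-colored; at least 3 colors are needed.
So 2 colors are not enough.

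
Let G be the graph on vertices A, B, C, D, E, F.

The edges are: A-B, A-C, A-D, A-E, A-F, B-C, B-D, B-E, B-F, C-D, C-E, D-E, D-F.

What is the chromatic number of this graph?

5

A, B, C, D, E form a clique, so at least 5 colors are needed.
5 colors suffice: color red → {B}; color blue → {A}; color green → {D}; color yellow → {C, F}; color purple → {E}. Every edge joins two different colors.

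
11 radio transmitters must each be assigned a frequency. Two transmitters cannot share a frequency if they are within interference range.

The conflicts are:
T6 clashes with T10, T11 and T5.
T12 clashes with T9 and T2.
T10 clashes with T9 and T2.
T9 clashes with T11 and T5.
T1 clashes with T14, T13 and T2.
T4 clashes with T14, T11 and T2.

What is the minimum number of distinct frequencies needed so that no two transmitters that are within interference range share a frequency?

3

The cycle T11-T4-T2-T10-T6-T11 has odd length 5, so it cannot be 2-colored; at least 3 frequencies are needed.
Using 3 frequencies: T6=1, T12=2, T10=2, T9=1, T1=2, T4=3, T14=1, T11=2, T13=1, T2=1, T5=2. Every pair that conflicts lands in different frequencies.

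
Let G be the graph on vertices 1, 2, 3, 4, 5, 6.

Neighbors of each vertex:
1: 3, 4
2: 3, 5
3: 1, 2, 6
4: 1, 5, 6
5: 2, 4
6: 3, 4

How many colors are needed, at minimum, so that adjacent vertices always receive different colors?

The cycle 5-4-6-3-2-5 has odd length 5, so it cannot be 2-colored; at least 3 colors are needed.
One proper 3-coloring: 1=blue, 2=blue, 3=red, 4=red, 5=green, 6=blue. Every edge joins two different colors.

3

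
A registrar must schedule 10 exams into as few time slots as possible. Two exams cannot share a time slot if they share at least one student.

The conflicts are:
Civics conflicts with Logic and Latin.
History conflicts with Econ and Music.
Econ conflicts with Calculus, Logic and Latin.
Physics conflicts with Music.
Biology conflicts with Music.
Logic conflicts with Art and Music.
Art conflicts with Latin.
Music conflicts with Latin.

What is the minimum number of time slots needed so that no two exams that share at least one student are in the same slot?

Physics and Music conflict, so at least 2 time slots are needed.
2 time slots suffice: time slot 1 → {Civics, Econ, Art, Music}; time slot 2 → {History, Calculus, Physics, Biology, Logic, Latin}. No two conflicting exams share a time slot.

2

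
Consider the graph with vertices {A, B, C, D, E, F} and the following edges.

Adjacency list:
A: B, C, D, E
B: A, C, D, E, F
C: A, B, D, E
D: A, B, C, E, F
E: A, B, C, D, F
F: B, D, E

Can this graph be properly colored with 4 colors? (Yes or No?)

No

A, B, C, D, E form a clique, so at least 5 colors are needed.
So 4 colors are not enough.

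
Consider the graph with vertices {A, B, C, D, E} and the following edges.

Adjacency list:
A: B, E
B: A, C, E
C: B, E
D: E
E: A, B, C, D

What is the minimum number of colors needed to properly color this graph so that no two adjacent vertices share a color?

3

A, B, E form a triangle, so at least 3 colors are needed.
One proper 3-coloring: A=3, B=2, C=3, D=2, E=1. No two adjacent vertices share a color.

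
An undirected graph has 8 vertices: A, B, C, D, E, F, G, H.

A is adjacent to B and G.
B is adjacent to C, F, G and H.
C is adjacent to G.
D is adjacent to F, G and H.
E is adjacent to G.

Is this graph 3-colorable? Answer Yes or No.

The chromatic number is 3. A, B, G form a triangle, so at least 3 colors are needed.
3 colors suffice: color red → {F, G, H}; color blue → {B, D, E}; color green → {A, C}.
That is already a proper 3-coloring.

Yes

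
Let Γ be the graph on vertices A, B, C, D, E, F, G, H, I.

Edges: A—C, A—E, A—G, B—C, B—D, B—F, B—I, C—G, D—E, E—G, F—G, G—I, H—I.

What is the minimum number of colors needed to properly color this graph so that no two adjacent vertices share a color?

3

A, C, G are pairwise adjacent, so at least 3 colors are needed.
One proper 3-coloring: A=3, B=1, C=2, D=3, E=2, F=2, G=1, H=1, I=2. Each edge has distinct colors on its endpoints.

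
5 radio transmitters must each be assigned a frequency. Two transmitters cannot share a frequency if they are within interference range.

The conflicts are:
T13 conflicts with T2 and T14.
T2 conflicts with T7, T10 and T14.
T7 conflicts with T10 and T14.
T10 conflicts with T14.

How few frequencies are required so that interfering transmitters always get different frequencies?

4

T2, T7, T10, T14 pairwise conflict, so at least 4 frequencies are needed.
A valid assignment using 4 frequencies: T13=3, T2=1, T7=4, T10=3, T14=2. Every pair that conflicts lands in different frequencies.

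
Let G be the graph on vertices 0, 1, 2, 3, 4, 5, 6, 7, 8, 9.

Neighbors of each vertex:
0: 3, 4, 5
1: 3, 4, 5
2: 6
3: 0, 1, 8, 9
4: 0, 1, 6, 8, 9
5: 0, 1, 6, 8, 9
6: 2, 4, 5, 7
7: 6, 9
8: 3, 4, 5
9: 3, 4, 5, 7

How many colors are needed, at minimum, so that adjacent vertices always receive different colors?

2

3 and 9 are adjacent, so at least 2 colors are needed.
One proper 2-coloring: 0=blue, 1=blue, 2=red, 3=red, 4=red, 5=red, 6=blue, 7=red, 8=blue, 9=blue. Each edge has distinct colors on its endpoints.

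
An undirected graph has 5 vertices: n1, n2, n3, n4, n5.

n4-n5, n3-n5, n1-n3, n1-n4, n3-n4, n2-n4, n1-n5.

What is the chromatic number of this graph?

4

n1, n3, n4, n5 form a clique, so at least 4 colors are needed.
One proper 4-coloring: n1=G, n2=B, n3=Y, n4=R, n5=B. Each edge has distinct colors on its endpoints.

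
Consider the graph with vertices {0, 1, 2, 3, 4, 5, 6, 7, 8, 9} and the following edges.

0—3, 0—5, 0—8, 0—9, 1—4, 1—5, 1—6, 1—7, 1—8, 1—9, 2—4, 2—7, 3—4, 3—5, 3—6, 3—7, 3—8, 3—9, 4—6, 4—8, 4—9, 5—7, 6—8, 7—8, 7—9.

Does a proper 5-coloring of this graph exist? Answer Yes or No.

Yes

The chromatic number is 4. 3, 4, 6, 8 form a clique, so at least 4 colors are needed.
4 colors suffice: color red → {1, 2, 3}; color blue → {5, 8, 9}; color green → {0, 4, 7}; color yellow → {6}.
Since 5 ≥ 4, a proper 5-coloring certainly exists.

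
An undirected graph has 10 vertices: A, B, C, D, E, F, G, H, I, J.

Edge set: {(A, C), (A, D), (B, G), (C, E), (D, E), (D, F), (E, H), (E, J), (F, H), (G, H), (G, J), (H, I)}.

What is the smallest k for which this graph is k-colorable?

D and E are adjacent, so at least 2 colors are needed.
One proper 2-coloring: A=red, B=blue, C=blue, D=blue, E=red, F=red, G=red, H=blue, I=red, J=blue. Every edge joins two different colors.

2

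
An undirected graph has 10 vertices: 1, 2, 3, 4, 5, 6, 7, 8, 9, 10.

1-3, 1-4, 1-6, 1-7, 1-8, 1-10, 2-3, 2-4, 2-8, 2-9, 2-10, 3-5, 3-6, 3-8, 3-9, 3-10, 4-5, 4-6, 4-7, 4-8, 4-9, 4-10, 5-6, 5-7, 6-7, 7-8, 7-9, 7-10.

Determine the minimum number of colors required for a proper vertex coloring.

1, 4, 7, 8 are mutually adjacent (a clique of size 4), so at least 4 colors are needed.
4 colors suffice: 1=green, 2=blue, 3=red, 4=red, 5=green, 6=yellow, 7=blue, 8=yellow, 9=green, 10=yellow. No two adjacent vertices share a color.

4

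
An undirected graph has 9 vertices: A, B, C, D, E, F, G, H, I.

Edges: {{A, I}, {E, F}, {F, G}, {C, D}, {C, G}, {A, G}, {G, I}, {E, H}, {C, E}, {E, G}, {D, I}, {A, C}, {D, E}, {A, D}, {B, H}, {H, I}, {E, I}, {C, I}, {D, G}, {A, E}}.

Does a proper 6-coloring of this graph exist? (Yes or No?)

The chromatic number is 6. A, C, D, E, G, I are mutually adjacent (a clique of size 6), so at least 6 colors are needed.
6 colors suffice: color 1 → {B, E}; color 2 → {F, I}; color 3 → {G, H}; color 4 → {C}; color 5 → {A}; color 6 → {D}.
That is already a proper 6-coloring.

Yes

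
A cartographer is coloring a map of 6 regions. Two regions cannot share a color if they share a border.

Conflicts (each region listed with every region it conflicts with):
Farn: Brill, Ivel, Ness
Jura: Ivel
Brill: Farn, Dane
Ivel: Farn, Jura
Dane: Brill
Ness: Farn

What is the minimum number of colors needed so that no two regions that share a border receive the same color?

Farn and Ivel conflict, so at least 2 colors are needed.
2 colors suffice: color 1 → {Farn, Jura, Dane}; color 2 → {Brill, Ivel, Ness}. Every pair that conflicts lands in different colors.

2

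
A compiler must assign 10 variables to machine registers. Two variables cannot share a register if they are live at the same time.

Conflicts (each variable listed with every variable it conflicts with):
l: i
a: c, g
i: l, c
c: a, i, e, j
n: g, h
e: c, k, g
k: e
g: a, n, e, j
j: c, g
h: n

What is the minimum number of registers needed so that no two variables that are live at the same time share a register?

c and e conflict, so at least 2 registers are needed.
A valid assignment using 2 registers: l=1, a=2, i=2, c=1, n=2, e=2, k=1, g=1, j=2, h=1. Each listed conflict is separated.

2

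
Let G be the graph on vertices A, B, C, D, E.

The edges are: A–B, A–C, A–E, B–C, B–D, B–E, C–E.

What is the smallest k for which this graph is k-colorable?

4

A, B, C, E form a clique, so at least 4 colors are needed.
4 colors suffice: color 1 → {B}; color 2 → {C, D}; color 3 → {E}; color 4 → {A}. Each edge has distinct colors on its endpoints.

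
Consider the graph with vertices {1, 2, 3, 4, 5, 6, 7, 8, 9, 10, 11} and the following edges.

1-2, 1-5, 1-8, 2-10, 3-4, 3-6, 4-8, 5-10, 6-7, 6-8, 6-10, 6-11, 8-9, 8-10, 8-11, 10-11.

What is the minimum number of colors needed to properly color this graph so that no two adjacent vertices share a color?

4

6, 8, 10, 11 form a clique, so at least 4 colors are needed.
4 colors suffice: 1=b, 2=a, 3=a, 4=b, 5=a, 6=b, 7=a, 8=a, 9=b, 10=c, 11=d. No two adjacent vertices share a color.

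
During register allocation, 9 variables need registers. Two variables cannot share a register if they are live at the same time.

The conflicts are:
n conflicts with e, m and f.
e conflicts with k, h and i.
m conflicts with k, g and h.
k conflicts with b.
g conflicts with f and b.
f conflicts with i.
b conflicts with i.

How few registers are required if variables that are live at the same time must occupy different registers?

e and h conflict, so at least 2 registers are needed.
2 registers suffice: register 1 → {e, m, f, b}; register 2 → {n, k, g, h, i}. No two conflicting variables share a register.

2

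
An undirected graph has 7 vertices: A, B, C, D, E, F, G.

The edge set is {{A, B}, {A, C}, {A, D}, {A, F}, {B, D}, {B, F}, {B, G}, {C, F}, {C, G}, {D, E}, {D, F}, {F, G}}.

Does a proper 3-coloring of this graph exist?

No

A, B, D, F are mutually adjacent (a clique of size 4), so at least 4 colors are needed.
So 3 colors are not enough.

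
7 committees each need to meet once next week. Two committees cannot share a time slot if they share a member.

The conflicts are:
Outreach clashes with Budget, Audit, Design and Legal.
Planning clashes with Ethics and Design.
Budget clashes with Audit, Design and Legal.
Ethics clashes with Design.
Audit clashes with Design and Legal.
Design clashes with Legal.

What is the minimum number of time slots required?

Outreach, Budget, Audit, Design, Legal are mutually in conflict, so at least 5 time slots are needed.
5 time slots suffice: time slot 1 → {Design}; time slot 2 → {Budget, Ethics}; time slot 3 → {Outreach, Planning}; time slot 4 → {Audit}; time slot 5 → {Legal}. Every pair that conflicts lands in different time slots.

5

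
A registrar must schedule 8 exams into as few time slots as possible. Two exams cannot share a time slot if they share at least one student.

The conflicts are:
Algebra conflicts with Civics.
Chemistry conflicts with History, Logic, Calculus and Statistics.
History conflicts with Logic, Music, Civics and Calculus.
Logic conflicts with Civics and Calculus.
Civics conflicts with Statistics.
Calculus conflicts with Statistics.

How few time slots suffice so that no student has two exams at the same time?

4

Chemistry, History, Logic, Calculus all conflict with each other, so at least 4 time slots are needed.
4 time slots suffice: time slot 1 → {Algebra, History, Statistics}; time slot 2 → {Logic, Music}; time slot 3 → {Chemistry, Civics}; time slot 4 → {Calculus}. Every pair that conflicts lands in different time slots.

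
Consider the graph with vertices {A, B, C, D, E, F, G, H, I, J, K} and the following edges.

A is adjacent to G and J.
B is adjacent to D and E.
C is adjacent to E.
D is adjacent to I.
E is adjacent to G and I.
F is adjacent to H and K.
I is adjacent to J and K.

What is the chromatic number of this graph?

3

The cycle G-A-J-I-E-G has odd length 5, so it cannot be 2-colored; at least 3 colors are needed.
3 colors suffice: color red → {A, B, C, F, I}; color blue → {D, E, H, J, K}; color green → {G}. Each edge has distinct colors on its endpoints.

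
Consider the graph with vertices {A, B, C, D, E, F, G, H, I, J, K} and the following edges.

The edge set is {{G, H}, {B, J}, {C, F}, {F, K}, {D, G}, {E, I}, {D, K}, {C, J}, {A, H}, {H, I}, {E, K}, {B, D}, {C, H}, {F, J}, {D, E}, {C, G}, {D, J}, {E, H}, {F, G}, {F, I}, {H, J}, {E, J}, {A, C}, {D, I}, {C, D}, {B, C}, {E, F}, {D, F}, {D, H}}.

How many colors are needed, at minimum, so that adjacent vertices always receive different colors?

C, D, G, H form a clique, so at least 4 colors are needed.
One proper 4-coloring: A=1, B=3, C=2, D=1, E=2, F=3, G=4, H=3, I=4, J=4, K=4. Each edge has distinct colors on its endpoints.

4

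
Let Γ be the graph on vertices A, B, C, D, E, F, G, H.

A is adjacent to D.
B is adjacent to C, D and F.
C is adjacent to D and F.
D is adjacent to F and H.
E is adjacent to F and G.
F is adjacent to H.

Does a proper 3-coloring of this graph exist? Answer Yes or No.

B, C, D, F are mutually adjacent (a clique of size 4), so at least 4 colors are needed.
So 3 colors are not enough.

No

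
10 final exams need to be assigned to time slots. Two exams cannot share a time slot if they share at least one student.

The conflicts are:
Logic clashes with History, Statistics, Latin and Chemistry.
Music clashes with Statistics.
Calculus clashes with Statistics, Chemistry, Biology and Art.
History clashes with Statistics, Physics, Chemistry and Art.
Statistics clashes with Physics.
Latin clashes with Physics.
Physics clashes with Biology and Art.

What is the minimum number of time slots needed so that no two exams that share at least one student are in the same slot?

Logic, History, Chemistry all conflict with each other, so at least 3 time slots are needed.
3 time slots suffice: time slot 1 → {Music, Calculus, History, Latin}; time slot 2 → {Logic, Physics}; time slot 3 → {Statistics, Chemistry, Biology, Art}. No two conflicting exams share a time slot.

3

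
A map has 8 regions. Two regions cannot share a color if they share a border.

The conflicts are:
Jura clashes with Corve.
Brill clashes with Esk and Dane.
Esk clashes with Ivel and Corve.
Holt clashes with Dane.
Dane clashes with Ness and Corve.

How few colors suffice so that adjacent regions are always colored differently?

Jura and Corve conflict, so at least 2 colors are needed.
A valid assignment using 2 colors: Jura=1, Brill=2, Esk=1, Ivel=2, Holt=2, Dane=1, Ness=2, Corve=2. Every pair that conflicts lands in different colors.

2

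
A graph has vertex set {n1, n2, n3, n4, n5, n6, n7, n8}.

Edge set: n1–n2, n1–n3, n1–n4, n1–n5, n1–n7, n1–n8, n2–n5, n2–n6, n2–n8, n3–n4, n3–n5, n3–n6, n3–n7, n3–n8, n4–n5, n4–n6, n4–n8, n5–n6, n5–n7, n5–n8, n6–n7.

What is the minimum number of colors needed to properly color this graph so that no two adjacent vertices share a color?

n1, n3, n4, n5, n8 are mutually adjacent (a clique of size 5), so at least 5 colors are needed.
One proper 5-coloring: n1=blue, n2=green, n3=green, n4=purple, n5=red, n6=blue, n7=yellow, n8=yellow. No two adjacent vertices share a color.

5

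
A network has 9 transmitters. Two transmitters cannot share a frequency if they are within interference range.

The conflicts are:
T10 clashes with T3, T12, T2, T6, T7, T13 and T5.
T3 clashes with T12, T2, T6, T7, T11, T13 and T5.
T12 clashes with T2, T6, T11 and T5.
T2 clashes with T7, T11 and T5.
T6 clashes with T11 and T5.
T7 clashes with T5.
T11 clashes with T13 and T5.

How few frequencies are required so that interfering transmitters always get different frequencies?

T10, T3, T2, T7, T5 pairwise conflict, so at least 5 frequencies are needed.
5 frequencies suffice: frequency 1 → {T3}; frequency 2 → {T10, T11}; frequency 3 → {T13, T5}; frequency 4 → {T2, T6}; frequency 5 → {T12, T7}. Each listed conflict is separated.

5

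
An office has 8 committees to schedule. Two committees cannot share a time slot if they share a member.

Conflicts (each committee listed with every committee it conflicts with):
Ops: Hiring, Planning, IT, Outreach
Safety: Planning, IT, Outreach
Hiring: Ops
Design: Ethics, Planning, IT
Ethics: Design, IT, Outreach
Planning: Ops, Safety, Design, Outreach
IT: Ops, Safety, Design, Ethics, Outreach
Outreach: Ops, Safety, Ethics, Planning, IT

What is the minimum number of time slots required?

Safety, Planning, Outreach all conflict with each other, so at least 3 time slots are needed.
3 time slots suffice: Ops=3, Safety=3, Hiring=1, Design=1, Ethics=3, Planning=2, IT=2, Outreach=1. Every pair that conflicts lands in different time slots.

3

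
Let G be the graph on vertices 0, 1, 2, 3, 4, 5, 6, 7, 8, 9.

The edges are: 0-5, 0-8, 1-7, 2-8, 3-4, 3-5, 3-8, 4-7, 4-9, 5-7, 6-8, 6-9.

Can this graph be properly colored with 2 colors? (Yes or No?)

No

The cycle 3-4-9-6-8-3 has odd length 5, so it cannot be 2-colored; at least 3 colors are needed.
So 2 colors are not enough.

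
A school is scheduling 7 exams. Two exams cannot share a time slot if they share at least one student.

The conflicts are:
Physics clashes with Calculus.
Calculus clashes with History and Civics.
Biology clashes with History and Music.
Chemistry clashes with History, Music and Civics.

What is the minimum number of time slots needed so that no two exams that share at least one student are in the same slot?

2

Biology and Music conflict, so at least 2 time slots are needed.
Using 2 time slots: Physics=2, Calculus=1, Biology=1, Chemistry=1, History=2, Music=2, Civics=2. Each listed conflict is separated.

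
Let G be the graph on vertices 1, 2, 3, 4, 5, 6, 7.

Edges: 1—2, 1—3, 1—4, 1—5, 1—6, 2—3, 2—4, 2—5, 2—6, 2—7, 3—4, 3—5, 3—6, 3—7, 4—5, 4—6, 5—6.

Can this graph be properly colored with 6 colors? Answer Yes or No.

Yes

The chromatic number is 6. 1, 2, 3, 4, 5, 6 are pairwise adjacent (a clique of size 6), so at least 6 colors are needed.
6 colors suffice: color a → {3}; color b → {2}; color c → {4, 7}; color d → {1}; color e → {6}; color f → {5}.
That is already a proper 6-coloring.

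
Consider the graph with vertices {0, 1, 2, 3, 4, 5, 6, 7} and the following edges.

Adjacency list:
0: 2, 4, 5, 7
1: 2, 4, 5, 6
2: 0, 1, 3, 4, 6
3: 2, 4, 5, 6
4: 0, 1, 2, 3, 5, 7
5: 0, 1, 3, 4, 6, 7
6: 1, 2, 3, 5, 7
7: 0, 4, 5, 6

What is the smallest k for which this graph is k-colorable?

4

0, 4, 5, 7 are mutually adjacent (a clique of size 4), so at least 4 colors are needed.
4 colors suffice: color red → {4, 6}; color blue → {2, 5}; color green → {0, 1, 3}; color yellow → {7}. Each edge has distinct colors on its endpoints.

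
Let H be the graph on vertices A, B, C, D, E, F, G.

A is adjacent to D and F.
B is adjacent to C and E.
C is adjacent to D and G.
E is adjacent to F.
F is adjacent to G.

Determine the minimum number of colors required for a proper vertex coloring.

3

The cycle B-E-F-G-C-B has odd length 5, so it cannot be 2-colored; at least 3 colors are needed.
One proper 3-coloring: A=3, B=3, C=1, D=2, E=2, F=1, G=2. No two adjacent vertices share a color.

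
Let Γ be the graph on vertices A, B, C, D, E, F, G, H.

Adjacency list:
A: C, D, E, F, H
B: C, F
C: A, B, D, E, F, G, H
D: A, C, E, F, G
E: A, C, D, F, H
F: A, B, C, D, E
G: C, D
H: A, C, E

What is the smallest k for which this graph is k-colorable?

A, C, D, E, F form a clique, so at least 5 colors are needed.
5 colors suffice: A=5, B=2, C=1, D=2, E=4, F=3, G=3, H=2. Every edge joins two different colors.

5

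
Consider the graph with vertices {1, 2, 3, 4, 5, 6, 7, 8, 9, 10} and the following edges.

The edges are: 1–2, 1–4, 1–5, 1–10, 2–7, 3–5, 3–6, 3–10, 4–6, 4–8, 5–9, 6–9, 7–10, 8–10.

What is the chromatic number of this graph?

3

The cycle 6-9-5-1-4-6 has odd length 5, so it cannot be 2-colored; at least 3 colors are needed.
3 colors suffice: color red → {2, 5, 6, 10}; color blue → {1, 3, 7, 8, 9}; color green → {4}. Each edge has distinct colors on its endpoints.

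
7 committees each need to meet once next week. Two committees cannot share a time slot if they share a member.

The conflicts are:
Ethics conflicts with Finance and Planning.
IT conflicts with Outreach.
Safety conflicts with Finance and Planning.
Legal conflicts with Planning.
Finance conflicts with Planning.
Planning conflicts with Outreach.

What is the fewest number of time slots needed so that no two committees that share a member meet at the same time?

3

Ethics, Finance, Planning all conflict with each other, so at least 3 time slots are needed.
3 time slots suffice: time slot 1 → {IT, Planning}; time slot 2 → {Legal, Finance, Outreach}; time slot 3 → {Ethics, Safety}. Each listed conflict is separated.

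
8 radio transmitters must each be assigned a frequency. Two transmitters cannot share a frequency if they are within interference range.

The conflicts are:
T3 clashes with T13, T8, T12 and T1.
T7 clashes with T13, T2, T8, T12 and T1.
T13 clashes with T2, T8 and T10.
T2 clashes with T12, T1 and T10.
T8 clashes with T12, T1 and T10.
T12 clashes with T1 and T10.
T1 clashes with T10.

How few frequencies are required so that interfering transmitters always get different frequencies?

4

T7, T2, T12, T1 are mutually in conflict, so at least 4 frequencies are needed.
4 frequencies suffice: frequency 1 → {T13, T1}; frequency 2 → {T2, T8}; frequency 3 → {T12}; frequency 4 → {T3, T7, T10}. Every pair that conflicts lands in different frequencies.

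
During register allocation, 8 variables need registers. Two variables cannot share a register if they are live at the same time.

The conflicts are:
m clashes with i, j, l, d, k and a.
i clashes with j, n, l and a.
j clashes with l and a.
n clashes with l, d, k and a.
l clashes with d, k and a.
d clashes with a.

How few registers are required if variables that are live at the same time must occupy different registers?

m, i, j, l, a all conflict with each other, so at least 5 registers are needed.
5 registers suffice: register 1 → {l}; register 2 → {m, n}; register 3 → {k, a}; register 4 → {i, d}; register 5 → {j}. Every pair that conflicts lands in different registers.

5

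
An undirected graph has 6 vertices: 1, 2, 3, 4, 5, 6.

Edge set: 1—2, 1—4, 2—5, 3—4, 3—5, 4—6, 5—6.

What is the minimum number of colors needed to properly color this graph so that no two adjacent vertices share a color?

3

The cycle 5-2-1-4-3-5 has odd length 5, so it cannot be 2-colored; at least 3 colors are needed.
One proper 3-coloring: 1=blue, 2=green, 3=blue, 4=red, 5=red, 6=blue. Each edge has distinct colors on its endpoints.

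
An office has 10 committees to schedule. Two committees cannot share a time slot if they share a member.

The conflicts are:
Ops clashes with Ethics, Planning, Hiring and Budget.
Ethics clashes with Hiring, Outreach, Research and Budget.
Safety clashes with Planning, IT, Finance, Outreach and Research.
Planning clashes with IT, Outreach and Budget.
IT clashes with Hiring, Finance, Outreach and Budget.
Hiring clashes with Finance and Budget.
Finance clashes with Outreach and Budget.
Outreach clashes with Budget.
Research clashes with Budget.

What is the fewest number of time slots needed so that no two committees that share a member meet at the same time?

4

Safety, IT, Finance, Outreach pairwise conflict, so at least 4 time slots are needed.
4 time slots suffice: time slot 1 → {Safety, Budget}; time slot 2 → {Hiring, Outreach, Research}; time slot 3 → {Ops, IT}; time slot 4 → {Ethics, Planning, Finance}. Each listed conflict is separated.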